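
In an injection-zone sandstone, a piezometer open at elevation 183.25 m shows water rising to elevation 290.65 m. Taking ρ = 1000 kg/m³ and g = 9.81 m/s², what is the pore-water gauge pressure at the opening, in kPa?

P ≈ 1050 kPa

Pressure head ψ = h − z = 290.65 − 183.25 = 107.40 m.
P = ρgψ = 1000 × 9.81 × 107.40 = 1053594 Pa ≈ 1050 kPa.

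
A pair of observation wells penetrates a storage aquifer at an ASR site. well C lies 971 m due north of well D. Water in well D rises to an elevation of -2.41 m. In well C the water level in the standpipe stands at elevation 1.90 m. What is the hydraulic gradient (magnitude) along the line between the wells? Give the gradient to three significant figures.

Total head at well D: h = -2.41 m (water level in the piezometer is the total head).
Total head at well C: h = 1.90 m (water level in the piezometer is the total head).
Head difference: h(well D) − h(well C) = -2.41 − 1.90 = -4.31 m.
Hydraulic gradient: i = |Δh| / L = 4.31 / 971 = 0.00444.

i ≈ 0.00444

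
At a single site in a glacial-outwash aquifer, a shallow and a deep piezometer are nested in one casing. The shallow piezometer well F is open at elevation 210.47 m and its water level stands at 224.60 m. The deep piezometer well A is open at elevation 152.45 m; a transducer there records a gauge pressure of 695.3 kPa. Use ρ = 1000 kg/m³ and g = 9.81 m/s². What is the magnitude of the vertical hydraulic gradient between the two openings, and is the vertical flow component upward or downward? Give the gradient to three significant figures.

|i_v| ≈ 0.0219; vertical flow is downward

Total head at well F: h = 224.60 m (water level in the standpipe).
Pressure head at well A: ψ = P/(ρg) = 695.3×1000 / (1000 × 9.81) = 70.88 m.
Total head at well A: h = z + ψ = 152.45 + 70.88 = 223.33 m.
Δh = h(well F) − h(well A) = 224.60 − 223.33 = 1.27 m.
Vertical separation Δz = 210.47 − 152.45 = 58.02 m.
|i_v| = |Δh| / Δz = 1.27 / 58.02 = 0.0219.
Head is higher in the shallow piezometer, so vertical flow is downward (recharge condition).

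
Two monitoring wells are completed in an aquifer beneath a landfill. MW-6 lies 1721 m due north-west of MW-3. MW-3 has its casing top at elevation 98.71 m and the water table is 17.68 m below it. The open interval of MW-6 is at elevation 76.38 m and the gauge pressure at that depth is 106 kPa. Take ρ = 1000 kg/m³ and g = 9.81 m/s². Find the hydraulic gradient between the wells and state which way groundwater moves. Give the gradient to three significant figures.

i ≈ 0.00358; groundwater flows toward the south-east

Total head at MW-3: h = 98.71 − 17.68 = 81.03 m.
Pressure head at MW-6: ψ = P/(ρg) = 106×1000 / (1000 × 9.81) = 10.81 m.
Total head at MW-6: h = z + ψ = 76.38 + 10.81 = 87.19 m.
Head difference: h(MW-3) − h(MW-6) = 81.03 − 87.19 = -6.16 m.
Hydraulic gradient: i = |Δh| / L = 6.16 / 1721 = 0.00358.
Flow is from higher to lower head: from MW-6 toward MW-3, i.e. toward the south-east.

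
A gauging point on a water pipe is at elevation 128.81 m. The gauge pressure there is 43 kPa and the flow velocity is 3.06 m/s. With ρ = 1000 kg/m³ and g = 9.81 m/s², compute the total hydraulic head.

h ≈ 133.67 m

Pressure head ψ = P/(ρg) = 43×1000 / (1000 × 9.81) = 4.38 m.
Velocity head = v²/(2g) = 3.06² / (2 × 9.81) = 0.477 m.
h = z + ψ + v²/(2g) = 128.81 + 4.38 + 0.477 = 133.67 m.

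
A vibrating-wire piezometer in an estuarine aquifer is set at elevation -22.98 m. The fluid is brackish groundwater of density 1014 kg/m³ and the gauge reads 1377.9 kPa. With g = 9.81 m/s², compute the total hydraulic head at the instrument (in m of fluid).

h ≈ 115.54 m

ψ = P/(ρg) = 1377.9×1000 / (1014 × 9.81) = 138.52 m.
h = z + ψ = -22.98 + 138.52 = 115.54 m.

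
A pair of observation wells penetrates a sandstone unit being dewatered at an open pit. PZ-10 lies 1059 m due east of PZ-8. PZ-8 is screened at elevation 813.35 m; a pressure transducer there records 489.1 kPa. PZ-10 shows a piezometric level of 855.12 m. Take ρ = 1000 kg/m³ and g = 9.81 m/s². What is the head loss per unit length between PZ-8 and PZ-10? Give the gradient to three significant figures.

i ≈ 0.00764 m/m

Pressure head at PZ-8: ψ = P/(ρg) = 489.1×1000 / (1000 × 9.81) = 49.86 m.
Total head at PZ-8: h = z + ψ = 813.35 + 49.86 = 863.21 m.
Total head at PZ-10: h = 855.12 m (water level in the piezometer is the total head).
Head difference: h(PZ-8) − h(PZ-10) = 863.21 − 855.12 = 8.09 m.
Hydraulic gradient: i = |Δh| / L = 8.09 / 1059 = 0.00764.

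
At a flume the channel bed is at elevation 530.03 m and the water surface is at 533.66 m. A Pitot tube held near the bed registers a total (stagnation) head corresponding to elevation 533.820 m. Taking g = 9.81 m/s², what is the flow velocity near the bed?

Near the bed, under hydrostatic conditions, the piezometric head (z + ψ) equals the free-surface elevation, 533.66 m.
Velocity head = total − piezometric = 533.820 − 533.66 = 0.160 m.
v = √(2g·h_v) = √(2 × 9.81 × 0.160) = 1.77 m/s.

v ≈ 1.77 m/s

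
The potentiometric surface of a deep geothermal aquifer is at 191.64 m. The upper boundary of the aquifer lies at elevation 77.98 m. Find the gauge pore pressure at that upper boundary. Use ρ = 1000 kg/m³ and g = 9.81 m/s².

P ≈ 1120 kPa

Pressure head at the aquifer top: ψ = h − z = 191.64 − 77.98 = 113.66 m.
P = ρgψ = 1000 × 9.81 × 113.66 = 1115005 Pa ≈ 1120 kPa.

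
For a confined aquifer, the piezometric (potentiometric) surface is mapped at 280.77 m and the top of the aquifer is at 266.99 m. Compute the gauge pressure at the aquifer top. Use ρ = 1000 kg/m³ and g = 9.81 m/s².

P ≈ 135 kPa

Pressure head at the aquifer top: ψ = h − z = 280.77 − 266.99 = 13.78 m.
P = ρgψ = 1000 × 9.81 × 13.78 = 135182 Pa ≈ 135 kPa.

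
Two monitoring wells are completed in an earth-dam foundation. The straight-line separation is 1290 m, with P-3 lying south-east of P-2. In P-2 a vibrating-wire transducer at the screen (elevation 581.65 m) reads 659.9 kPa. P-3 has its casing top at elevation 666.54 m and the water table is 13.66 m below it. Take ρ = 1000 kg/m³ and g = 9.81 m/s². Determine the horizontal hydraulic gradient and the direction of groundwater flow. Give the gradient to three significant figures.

i ≈ 0.00307; groundwater flows toward the north-west

Pressure head at P-2: ψ = P/(ρg) = 659.9×1000 / (1000 × 9.81) = 67.27 m.
Total head at P-2: h = z + ψ = 581.65 + 67.27 = 648.92 m.
Total head at P-3: h = 666.54 − 13.66 = 652.88 m.
Head difference: h(P-2) − h(P-3) = 648.92 − 652.88 = -3.96 m.
Hydraulic gradient: i = |Δh| / L = 3.96 / 1290 = 0.00307.
Flow is from higher to lower head: from P-3 toward P-2, i.e. toward the north-west.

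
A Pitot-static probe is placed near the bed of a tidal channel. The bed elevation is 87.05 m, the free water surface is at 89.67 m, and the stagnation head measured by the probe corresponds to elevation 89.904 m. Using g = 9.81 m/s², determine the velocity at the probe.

Near the bed, under hydrostatic conditions, the piezometric head (z + ψ) equals the free-surface elevation, 89.67 m.
Velocity head = total − piezometric = 89.904 − 89.67 = 0.234 m.
v = √(2g·h_v) = √(2 × 9.81 × 0.234) = 2.14 m/s.

v ≈ 2.14 m/s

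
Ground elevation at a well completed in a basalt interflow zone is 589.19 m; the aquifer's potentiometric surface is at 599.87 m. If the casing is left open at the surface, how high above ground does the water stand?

≈ 10.68 m above ground

Water rises to the potentiometric surface, so the rise above ground = 599.87 − 589.19 = 10.68 m.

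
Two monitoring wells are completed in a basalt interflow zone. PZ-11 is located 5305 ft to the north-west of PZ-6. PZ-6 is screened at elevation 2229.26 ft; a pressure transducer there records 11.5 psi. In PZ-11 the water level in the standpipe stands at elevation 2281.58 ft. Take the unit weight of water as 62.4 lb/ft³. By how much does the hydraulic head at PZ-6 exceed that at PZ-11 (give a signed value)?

Pressure head at PZ-6: ψ = 144·P/γ = 144 × 11.5 / 62.4 = 26.54 ft.
Total head at PZ-6: h = z + ψ = 2229.26 + 26.54 = 2255.80 ft.
Total head at PZ-11: h = 2281.58 ft (water level in the piezometer is the total head).
Head difference: h(PZ-6) − h(PZ-11) = 2255.80 − 2281.58 = -25.78 ft.

Δh ≈ -25.78 ft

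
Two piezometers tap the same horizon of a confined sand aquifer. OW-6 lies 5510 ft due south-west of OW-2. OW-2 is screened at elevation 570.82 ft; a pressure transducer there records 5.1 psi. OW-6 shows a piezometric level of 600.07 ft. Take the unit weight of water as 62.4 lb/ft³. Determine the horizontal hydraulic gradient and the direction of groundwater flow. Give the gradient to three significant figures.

Pressure head at OW-2: ψ = 144·P/γ = 144 × 5.1 / 62.4 = 11.77 ft.
Total head at OW-2: h = z + ψ = 570.82 + 11.77 = 582.59 ft.
Total head at OW-6: h = 600.07 ft (water level in the piezometer is the total head).
Head difference: h(OW-2) − h(OW-6) = 582.59 − 600.07 = -17.48 ft.
Hydraulic gradient: i = |Δh| / L = 17.48 / 5510 = 0.00317.
Flow is from higher to lower head: from OW-6 toward OW-2, i.e. toward the north-east.

i ≈ 0.00317; groundwater flows toward the north-east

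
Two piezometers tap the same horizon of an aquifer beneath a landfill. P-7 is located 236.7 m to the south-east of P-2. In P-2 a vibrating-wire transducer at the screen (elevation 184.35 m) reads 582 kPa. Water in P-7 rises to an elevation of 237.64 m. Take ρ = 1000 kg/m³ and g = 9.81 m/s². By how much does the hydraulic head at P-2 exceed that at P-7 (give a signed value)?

Δh ≈ 6.04 m

Pressure head at P-2: ψ = P/(ρg) = 582×1000 / (1000 × 9.81) = 59.33 m.
Total head at P-2: h = z + ψ = 184.35 + 59.33 = 243.68 m.
Total head at P-7: h = 237.64 m (water level in the piezometer is the total head).
Head difference: h(P-2) − h(P-7) = 243.68 − 237.64 = 6.04 m.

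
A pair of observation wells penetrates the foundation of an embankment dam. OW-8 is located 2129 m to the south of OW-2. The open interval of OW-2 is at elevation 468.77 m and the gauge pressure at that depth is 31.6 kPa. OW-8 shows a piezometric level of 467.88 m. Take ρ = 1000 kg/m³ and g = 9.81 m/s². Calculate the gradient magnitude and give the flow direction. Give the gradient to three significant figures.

Pressure head at OW-2: ψ = P/(ρg) = 31.6×1000 / (1000 × 9.81) = 3.22 m.
Total head at OW-2: h = z + ψ = 468.77 + 3.22 = 471.99 m.
Total head at OW-8: h = 467.88 m (water level in the piezometer is the total head).
Head difference: h(OW-2) − h(OW-8) = 471.99 − 467.88 = 4.11 m.
Hydraulic gradient: i = |Δh| / L = 4.11 / 2129 = 0.00193.
Flow is from higher to lower head: from OW-2 toward OW-8, i.e. toward the south.

i ≈ 0.00193; groundwater flows toward the south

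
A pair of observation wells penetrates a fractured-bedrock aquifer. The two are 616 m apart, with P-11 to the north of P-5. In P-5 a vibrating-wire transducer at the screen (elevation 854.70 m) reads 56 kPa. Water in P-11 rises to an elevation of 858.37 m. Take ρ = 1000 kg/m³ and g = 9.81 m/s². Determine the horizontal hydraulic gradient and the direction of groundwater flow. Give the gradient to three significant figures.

Pressure head at P-5: ψ = P/(ρg) = 56×1000 / (1000 × 9.81) = 5.71 m.
Total head at P-5: h = z + ψ = 854.70 + 5.71 = 860.41 m.
Total head at P-11: h = 858.37 m (water level in the piezometer is the total head).
Head difference: h(P-5) − h(P-11) = 860.41 − 858.37 = 2.04 m.
Hydraulic gradient: i = |Δh| / L = 2.04 / 616 = 0.00331.
Flow is from higher to lower head: from P-5 toward P-11, i.e. toward the north.

i ≈ 0.00331; groundwater flows toward the north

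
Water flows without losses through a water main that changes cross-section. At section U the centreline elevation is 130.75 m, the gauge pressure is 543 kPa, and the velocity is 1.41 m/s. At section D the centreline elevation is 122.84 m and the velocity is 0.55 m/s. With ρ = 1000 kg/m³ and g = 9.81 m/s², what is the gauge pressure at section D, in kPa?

P₂ ≈ 621 kPa

Pressure head at U: ψ₁ = P₁/(ρg) = 543×1000 / (1000 × 9.81) = 55.35 m.
Velocity heads: v₁²/2g = 1.41²/19.62 = 0.101 m; v₂²/2g = 0.55²/19.62 = 0.015 m.
Total head H = z₁ + ψ₁ + v₁²/2g = 130.75 + 55.35 + 0.101 = 186.20 m.
ψ₂ = H − z₂ − v₂²/2g = 186.20 − 122.84 − 0.015 = 63.34 m.
P₂ = ρgψ₂ = 1000 × 9.81 × 63.34 ≈ 621 kPa.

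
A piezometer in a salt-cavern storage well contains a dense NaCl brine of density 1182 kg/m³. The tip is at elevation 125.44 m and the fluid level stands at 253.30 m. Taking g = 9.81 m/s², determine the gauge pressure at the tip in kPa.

Pressure head ψ = h − z = 253.30 − 125.44 = 127.86 m.
P = ρgψ = 1182 × 9.81 × 127.86 = 1482590 Pa ≈ 1480 kPa.

P ≈ 1480 kPa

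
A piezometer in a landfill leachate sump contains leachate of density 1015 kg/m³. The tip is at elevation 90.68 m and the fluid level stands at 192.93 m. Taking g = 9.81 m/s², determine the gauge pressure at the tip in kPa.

P ≈ 1020 kPa

Pressure head ψ = h − z = 192.93 − 90.68 = 102.25 m.
P = ρgψ = 1015 × 9.81 × 102.25 = 1018119 Pa ≈ 1020 kPa.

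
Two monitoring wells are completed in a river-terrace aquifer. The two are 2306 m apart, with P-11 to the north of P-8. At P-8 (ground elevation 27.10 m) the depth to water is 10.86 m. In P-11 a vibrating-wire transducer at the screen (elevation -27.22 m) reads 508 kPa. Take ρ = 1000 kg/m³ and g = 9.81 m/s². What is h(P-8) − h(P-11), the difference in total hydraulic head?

Δh ≈ -8.32 m

Total head at P-8: h = 27.10 − 10.86 = 16.24 m.
Pressure head at P-11: ψ = P/(ρg) = 508×1000 / (1000 × 9.81) = 51.78 m.
Total head at P-11: h = z + ψ = -27.22 + 51.78 = 24.56 m.
Head difference: h(P-8) − h(P-11) = 16.24 − 24.56 = -8.32 m.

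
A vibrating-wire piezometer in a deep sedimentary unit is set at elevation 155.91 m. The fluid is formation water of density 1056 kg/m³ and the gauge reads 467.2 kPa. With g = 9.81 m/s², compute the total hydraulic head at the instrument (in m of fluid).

h ≈ 201.01 m

ψ = P/(ρg) = 467.2×1000 / (1056 × 9.81) = 45.10 m.
h = z + ψ = 155.91 + 45.10 = 201.01 m.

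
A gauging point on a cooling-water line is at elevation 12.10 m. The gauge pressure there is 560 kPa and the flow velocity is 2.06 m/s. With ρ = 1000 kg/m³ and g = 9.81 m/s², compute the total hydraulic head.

Pressure head ψ = P/(ρg) = 560×1000 / (1000 × 9.81) = 57.08 m.
Velocity head = v²/(2g) = 2.06² / (2 × 9.81) = 0.216 m.
h = z + ψ + v²/(2g) = 12.10 + 57.08 + 0.216 = 69.40 m.

h ≈ 69.40 m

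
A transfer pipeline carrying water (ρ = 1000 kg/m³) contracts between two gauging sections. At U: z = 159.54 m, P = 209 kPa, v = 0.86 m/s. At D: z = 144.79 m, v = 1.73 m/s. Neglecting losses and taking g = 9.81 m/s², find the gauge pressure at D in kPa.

P₂ ≈ 353 kPa

Pressure head at U: ψ₁ = P₁/(ρg) = 209×1000 / (1000 × 9.81) = 21.30 m.
Velocity heads: v₁²/2g = 0.86²/19.62 = 0.038 m; v₂²/2g = 1.73²/19.62 = 0.153 m.
Total head H = z₁ + ψ₁ + v₁²/2g = 159.54 + 21.30 + 0.038 = 180.88 m.
ψ₂ = H − z₂ − v₂²/2g = 180.88 − 144.79 − 0.153 = 35.94 m.
P₂ = ρgψ₂ = 1000 × 9.81 × 35.94 ≈ 353 kPa.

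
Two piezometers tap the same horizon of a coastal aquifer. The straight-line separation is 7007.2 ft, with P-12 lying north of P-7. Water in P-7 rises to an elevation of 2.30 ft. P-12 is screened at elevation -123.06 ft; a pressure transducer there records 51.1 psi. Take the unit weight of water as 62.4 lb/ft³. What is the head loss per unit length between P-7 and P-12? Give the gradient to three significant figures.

i ≈ 0.00106 ft/ft

Total head at P-7: h = 2.30 ft (water level in the piezometer is the total head).
Pressure head at P-12: ψ = 144·P/γ = 144 × 51.1 / 62.4 = 117.92 ft.
Total head at P-12: h = z + ψ = -123.06 + 117.92 = -5.14 ft.
Head difference: h(P-7) − h(P-12) = 2.30 − (-5.14) = 7.44 ft.
Hydraulic gradient: i = |Δh| / L = 7.44 / 7007.2 = 0.00106.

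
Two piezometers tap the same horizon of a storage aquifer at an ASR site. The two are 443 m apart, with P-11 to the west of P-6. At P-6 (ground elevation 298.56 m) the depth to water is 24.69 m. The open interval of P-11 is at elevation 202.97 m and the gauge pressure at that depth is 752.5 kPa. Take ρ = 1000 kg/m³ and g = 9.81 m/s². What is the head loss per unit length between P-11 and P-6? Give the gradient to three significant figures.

i ≈ 0.0131 m/m

Total head at P-6: h = 298.56 − 24.69 = 273.87 m.
Pressure head at P-11: ψ = P/(ρg) = 752.5×1000 / (1000 × 9.81) = 76.71 m.
Total head at P-11: h = z + ψ = 202.97 + 76.71 = 279.68 m.
Head difference: h(P-6) − h(P-11) = 273.87 − 279.68 = -5.81 m.
Hydraulic gradient: i = |Δh| / L = 5.81 / 443 = 0.0131.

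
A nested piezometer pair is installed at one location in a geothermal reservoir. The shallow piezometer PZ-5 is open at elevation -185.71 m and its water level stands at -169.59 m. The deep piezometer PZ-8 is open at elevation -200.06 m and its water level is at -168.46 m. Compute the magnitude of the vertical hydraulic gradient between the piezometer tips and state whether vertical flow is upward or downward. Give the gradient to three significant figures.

|i_v| ≈ 0.0787; vertical flow is upward

Total head at PZ-5: h = -169.59 m (water level in the standpipe).
Total head at PZ-8: h = -168.46 m.
Δh = h(PZ-5) − h(PZ-8) = -169.59 − (-168.46) = -1.13 m.
Vertical separation Δz = -185.71 − (-200.06) = 14.35 m.
|i_v| = |Δh| / Δz = 1.13 / 14.35 = 0.0787.
Head is higher in the deep piezometer, so vertical flow is upward (discharge condition).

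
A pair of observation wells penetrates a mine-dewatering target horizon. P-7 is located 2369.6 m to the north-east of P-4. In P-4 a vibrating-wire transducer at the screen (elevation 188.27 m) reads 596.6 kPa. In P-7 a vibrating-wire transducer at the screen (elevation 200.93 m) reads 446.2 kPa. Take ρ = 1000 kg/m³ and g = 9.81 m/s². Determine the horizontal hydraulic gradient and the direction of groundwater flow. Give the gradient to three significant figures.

Pressure head at P-4: ψ = P/(ρg) = 596.6×1000 / (1000 × 9.81) = 60.82 m.
Total head at P-4: h = z + ψ = 188.27 + 60.82 = 249.09 m.
Pressure head at P-7: ψ = P/(ρg) = 446.2×1000 / (1000 × 9.81) = 45.48 m.
Total head at P-7: h = z + ψ = 200.93 + 45.48 = 246.41 m.
Head difference: h(P-4) − h(P-7) = 249.09 − 246.41 = 2.68 m.
Hydraulic gradient: i = |Δh| / L = 2.68 / 2369.6 = 0.00113.
Flow is from higher to lower head: from P-4 toward P-7, i.e. toward the north-east.

i ≈ 0.00113; groundwater flows toward the north-east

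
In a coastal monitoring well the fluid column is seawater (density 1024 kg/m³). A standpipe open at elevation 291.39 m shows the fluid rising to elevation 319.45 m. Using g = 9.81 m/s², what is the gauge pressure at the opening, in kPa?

P ≈ 282 kPa

Pressure head ψ = h − z = 319.45 − 291.39 = 28.06 m.
P = ρgψ = 1024 × 9.81 × 28.06 = 281875 Pa ≈ 282 kPa.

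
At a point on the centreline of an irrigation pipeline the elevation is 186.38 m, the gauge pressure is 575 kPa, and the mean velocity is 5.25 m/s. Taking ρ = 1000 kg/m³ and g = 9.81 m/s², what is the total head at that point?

Pressure head ψ = P/(ρg) = 575×1000 / (1000 × 9.81) = 58.61 m.
Velocity head = v²/(2g) = 5.25² / (2 × 9.81) = 1.405 m.
h = z + ψ + v²/(2g) = 186.38 + 58.61 + 1.405 = 246.40 m.

h ≈ 246.40 m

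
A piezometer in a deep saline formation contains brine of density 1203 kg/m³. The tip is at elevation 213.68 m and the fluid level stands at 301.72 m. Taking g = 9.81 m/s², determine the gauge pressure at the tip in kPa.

Pressure head ψ = h − z = 301.72 − 213.68 = 88.04 m.
P = ρgψ = 1203 × 9.81 × 88.04 = 1038998 Pa ≈ 1040 kPa.

P ≈ 1040 kPa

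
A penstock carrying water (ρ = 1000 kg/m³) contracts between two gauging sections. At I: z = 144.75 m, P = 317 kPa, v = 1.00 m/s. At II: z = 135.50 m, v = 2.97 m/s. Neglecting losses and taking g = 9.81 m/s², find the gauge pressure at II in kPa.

Pressure head at I: ψ₁ = P₁/(ρg) = 317×1000 / (1000 × 9.81) = 32.31 m.
Velocity heads: v₁²/2g = 1.00²/19.62 = 0.051 m; v₂²/2g = 2.97²/19.62 = 0.450 m.
Total head H = z₁ + ψ₁ + v₁²/2g = 144.75 + 32.31 + 0.051 = 177.11 m.
ψ₂ = H − z₂ − v₂²/2g = 177.11 − 135.50 − 0.450 = 41.16 m.
P₂ = ρgψ₂ = 1000 × 9.81 × 41.16 ≈ 404 kPa.

P₂ ≈ 404 kPa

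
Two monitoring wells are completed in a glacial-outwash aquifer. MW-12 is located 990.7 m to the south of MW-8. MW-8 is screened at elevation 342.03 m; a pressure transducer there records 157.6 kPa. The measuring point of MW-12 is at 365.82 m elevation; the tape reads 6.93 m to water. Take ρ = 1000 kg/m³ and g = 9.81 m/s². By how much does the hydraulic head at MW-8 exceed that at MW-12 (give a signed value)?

Pressure head at MW-8: ψ = P/(ρg) = 157.6×1000 / (1000 × 9.81) = 16.07 m.
Total head at MW-8: h = z + ψ = 342.03 + 16.07 = 358.10 m.
Total head at MW-12: h = 365.82 − 6.93 = 358.89 m.
Head difference: h(MW-8) − h(MW-12) = 358.10 − 358.89 = -0.79 m.

Δh ≈ -0.79 m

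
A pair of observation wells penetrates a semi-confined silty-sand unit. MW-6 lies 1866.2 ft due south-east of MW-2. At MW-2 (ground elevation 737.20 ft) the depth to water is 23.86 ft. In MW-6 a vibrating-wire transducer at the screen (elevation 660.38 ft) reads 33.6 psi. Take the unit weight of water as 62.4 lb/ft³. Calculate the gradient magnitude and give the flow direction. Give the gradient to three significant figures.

i ≈ 0.0132; groundwater flows toward the north-west

Total head at MW-2: h = 737.20 − 23.86 = 713.34 ft.
Pressure head at MW-6: ψ = 144·P/γ = 144 × 33.6 / 62.4 = 77.54 ft.
Total head at MW-6: h = z + ψ = 660.38 + 77.54 = 737.92 ft.
Head difference: h(MW-2) − h(MW-6) = 713.34 − 737.92 = -24.58 ft.
Hydraulic gradient: i = |Δh| / L = 24.58 / 1866.2 = 0.0132.
Flow is from higher to lower head: from MW-6 toward MW-2, i.e. toward the north-west.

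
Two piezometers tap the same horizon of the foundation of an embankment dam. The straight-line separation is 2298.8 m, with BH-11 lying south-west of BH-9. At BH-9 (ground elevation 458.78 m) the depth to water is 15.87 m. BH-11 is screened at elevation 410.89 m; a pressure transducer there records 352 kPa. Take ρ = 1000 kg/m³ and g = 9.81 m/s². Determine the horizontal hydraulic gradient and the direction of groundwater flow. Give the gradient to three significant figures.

i ≈ 0.00168; groundwater flows toward the north-east

Total head at BH-9: h = 458.78 − 15.87 = 442.91 m.
Pressure head at BH-11: ψ = P/(ρg) = 352×1000 / (1000 × 9.81) = 35.88 m.
Total head at BH-11: h = z + ψ = 410.89 + 35.88 = 446.77 m.
Head difference: h(BH-9) − h(BH-11) = 442.91 − 446.77 = -3.86 m.
Hydraulic gradient: i = |Δh| / L = 3.86 / 2298.8 = 0.00168.
Flow is from higher to lower head: from BH-11 toward BH-9, i.e. toward the north-east.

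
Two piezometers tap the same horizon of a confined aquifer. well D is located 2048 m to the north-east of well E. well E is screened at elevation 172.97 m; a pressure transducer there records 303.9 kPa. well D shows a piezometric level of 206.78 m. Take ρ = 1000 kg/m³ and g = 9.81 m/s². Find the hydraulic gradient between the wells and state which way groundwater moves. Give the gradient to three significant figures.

i ≈ 0.00138; groundwater flows toward the south-west

Pressure head at well E: ψ = P/(ρg) = 303.9×1000 / (1000 × 9.81) = 30.98 m.
Total head at well E: h = z + ψ = 172.97 + 30.98 = 203.95 m.
Total head at well D: h = 206.78 m (water level in the piezometer is the total head).
Head difference: h(well E) − h(well D) = 203.95 − 206.78 = -2.83 m.
Hydraulic gradient: i = |Δh| / L = 2.83 / 2048 = 0.00138.
Flow is from higher to lower head: from well D toward well E, i.e. toward the south-west.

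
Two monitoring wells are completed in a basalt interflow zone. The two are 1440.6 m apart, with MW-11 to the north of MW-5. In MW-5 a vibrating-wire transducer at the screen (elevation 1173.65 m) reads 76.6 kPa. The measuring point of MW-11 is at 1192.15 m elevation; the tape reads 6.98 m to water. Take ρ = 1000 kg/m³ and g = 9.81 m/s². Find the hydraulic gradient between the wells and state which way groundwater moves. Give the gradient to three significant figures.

i ≈ 0.00258; groundwater flows toward the south

Pressure head at MW-5: ψ = P/(ρg) = 76.6×1000 / (1000 × 9.81) = 7.81 m.
Total head at MW-5: h = z + ψ = 1173.65 + 7.81 = 1181.46 m.
Total head at MW-11: h = 1192.15 − 6.98 = 1185.17 m.
Head difference: h(MW-5) − h(MW-11) = 1181.46 − 1185.17 = -3.71 m.
Hydraulic gradient: i = |Δh| / L = 3.71 / 1440.6 = 0.00258.
Flow is from higher to lower head: from MW-11 toward MW-5, i.e. toward the south.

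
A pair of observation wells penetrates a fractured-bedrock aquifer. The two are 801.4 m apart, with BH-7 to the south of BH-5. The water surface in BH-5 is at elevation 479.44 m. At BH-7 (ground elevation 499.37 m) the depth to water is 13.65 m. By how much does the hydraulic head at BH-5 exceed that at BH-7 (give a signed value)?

Total head at BH-5: h = 479.44 m (water level in the piezometer is the total head).
Total head at BH-7: h = 499.37 − 13.65 = 485.72 m.
Head difference: h(BH-5) − h(BH-7) = 479.44 − 485.72 = -6.28 m.

Δh ≈ -6.28 m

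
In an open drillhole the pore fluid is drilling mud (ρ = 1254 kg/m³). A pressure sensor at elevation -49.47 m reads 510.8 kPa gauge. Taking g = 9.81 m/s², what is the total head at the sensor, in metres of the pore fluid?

h ≈ -7.95 m

ψ = P/(ρg) = 510.8×1000 / (1254 × 9.81) = 41.52 m.
h = z + ψ = -49.47 + 41.52 = -7.95 m.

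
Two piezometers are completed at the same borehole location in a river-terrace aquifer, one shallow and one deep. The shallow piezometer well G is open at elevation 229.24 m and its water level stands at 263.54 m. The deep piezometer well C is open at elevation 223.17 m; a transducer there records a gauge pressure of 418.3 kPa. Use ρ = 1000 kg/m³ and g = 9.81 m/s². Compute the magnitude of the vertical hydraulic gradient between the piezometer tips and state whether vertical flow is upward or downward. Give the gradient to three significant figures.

|i_v| ≈ 0.374; vertical flow is upward

Total head at well G: h = 263.54 m (water level in the standpipe).
Pressure head at well C: ψ = P/(ρg) = 418.3×1000 / (1000 × 9.81) = 42.64 m.
Total head at well C: h = z + ψ = 223.17 + 42.64 = 265.81 m.
Δh = h(well G) − h(well C) = 263.54 − 265.81 = -2.27 m.
Vertical separation Δz = 229.24 − 223.17 = 6.07 m.
|i_v| = |Δh| / Δz = 2.27 / 6.07 = 0.374.
Head is higher in the deep piezometer, so vertical flow is upward (discharge condition).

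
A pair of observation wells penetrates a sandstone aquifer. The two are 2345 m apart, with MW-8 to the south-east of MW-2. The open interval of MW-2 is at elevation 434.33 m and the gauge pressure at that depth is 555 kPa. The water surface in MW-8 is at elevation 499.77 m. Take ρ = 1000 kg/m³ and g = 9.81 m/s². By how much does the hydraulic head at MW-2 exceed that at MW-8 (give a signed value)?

Δh ≈ -8.87 m

Pressure head at MW-2: ψ = P/(ρg) = 555×1000 / (1000 × 9.81) = 56.57 m.
Total head at MW-2: h = z + ψ = 434.33 + 56.57 = 490.90 m.
Total head at MW-8: h = 499.77 m (water level in the piezometer is the total head).
Head difference: h(MW-2) − h(MW-8) = 490.90 − 499.77 = -8.87 m.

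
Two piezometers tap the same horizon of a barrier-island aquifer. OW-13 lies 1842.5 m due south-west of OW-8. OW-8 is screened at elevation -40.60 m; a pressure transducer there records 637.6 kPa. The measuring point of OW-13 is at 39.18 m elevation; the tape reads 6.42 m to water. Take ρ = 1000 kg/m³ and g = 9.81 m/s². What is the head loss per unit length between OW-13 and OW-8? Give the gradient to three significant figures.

i ≈ 0.00454 m/m

Pressure head at OW-8: ψ = P/(ρg) = 637.6×1000 / (1000 × 9.81) = 64.99 m.
Total head at OW-8: h = z + ψ = -40.60 + 64.99 = 24.39 m.
Total head at OW-13: h = 39.18 − 6.42 = 32.76 m.
Head difference: h(OW-8) − h(OW-13) = 24.39 − 32.76 = -8.37 m.
Hydraulic gradient: i = |Δh| / L = 8.37 / 1842.5 = 0.00454.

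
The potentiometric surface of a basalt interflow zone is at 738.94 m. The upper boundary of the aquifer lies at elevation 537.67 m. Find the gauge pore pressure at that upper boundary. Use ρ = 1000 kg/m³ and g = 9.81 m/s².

P ≈ 1970 kPa

Pressure head at the aquifer top: ψ = h − z = 738.94 − 537.67 = 201.27 m.
P = ρgψ = 1000 × 9.81 × 201.27 = 1974459 Pa ≈ 1970 kPa.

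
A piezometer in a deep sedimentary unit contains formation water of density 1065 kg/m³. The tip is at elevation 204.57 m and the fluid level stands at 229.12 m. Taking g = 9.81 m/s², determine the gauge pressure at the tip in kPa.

Pressure head ψ = h − z = 229.12 − 204.57 = 24.55 m.
P = ρgψ = 1065 × 9.81 × 24.55 = 256490 Pa ≈ 256 kPa.

P ≈ 256 kPa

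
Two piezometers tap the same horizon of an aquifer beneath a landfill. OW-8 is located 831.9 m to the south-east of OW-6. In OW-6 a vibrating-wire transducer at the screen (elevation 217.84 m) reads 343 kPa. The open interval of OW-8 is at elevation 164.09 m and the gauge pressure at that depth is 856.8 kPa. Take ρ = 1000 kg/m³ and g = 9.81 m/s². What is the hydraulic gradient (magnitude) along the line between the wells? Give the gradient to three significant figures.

i ≈ 0.00165

Pressure head at OW-6: ψ = P/(ρg) = 343×1000 / (1000 × 9.81) = 34.96 m.
Total head at OW-6: h = z + ψ = 217.84 + 34.96 = 252.80 m.
Pressure head at OW-8: ψ = P/(ρg) = 856.8×1000 / (1000 × 9.81) = 87.34 m.
Total head at OW-8: h = z + ψ = 164.09 + 87.34 = 251.43 m.
Head difference: h(OW-6) − h(OW-8) = 252.80 − 251.43 = 1.37 m.
Hydraulic gradient: i = |Δh| / L = 1.37 / 831.9 = 0.00165.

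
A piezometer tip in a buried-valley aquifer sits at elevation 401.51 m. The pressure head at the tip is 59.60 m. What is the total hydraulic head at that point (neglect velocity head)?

h = z + ψ = 401.51 + 59.60 = 461.11 m.

h ≈ 461.11 m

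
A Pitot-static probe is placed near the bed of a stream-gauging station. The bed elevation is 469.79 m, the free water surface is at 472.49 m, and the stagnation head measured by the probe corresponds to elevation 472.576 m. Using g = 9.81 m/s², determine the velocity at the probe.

Near the bed, under hydrostatic conditions, the piezometric head (z + ψ) equals the free-surface elevation, 472.49 m.
Velocity head = total − piezometric = 472.576 − 472.49 = 0.086 m.
v = √(2g·h_v) = √(2 × 9.81 × 0.086) = 1.30 m/s.

v ≈ 1.30 m/s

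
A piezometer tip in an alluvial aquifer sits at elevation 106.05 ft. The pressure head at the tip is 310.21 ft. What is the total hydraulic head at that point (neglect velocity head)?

h ≈ 416.26 ft

h = z + ψ = 106.05 + 310.21 = 416.26 ft.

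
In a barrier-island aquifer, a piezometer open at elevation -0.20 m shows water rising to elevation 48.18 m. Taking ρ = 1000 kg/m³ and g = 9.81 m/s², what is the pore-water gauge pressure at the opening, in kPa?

P ≈ 475 kPa

Pressure head ψ = h − z = 48.18 − (-0.20) = 48.38 m.
P = ρgψ = 1000 × 9.81 × 48.38 = 474608 Pa ≈ 475 kPa.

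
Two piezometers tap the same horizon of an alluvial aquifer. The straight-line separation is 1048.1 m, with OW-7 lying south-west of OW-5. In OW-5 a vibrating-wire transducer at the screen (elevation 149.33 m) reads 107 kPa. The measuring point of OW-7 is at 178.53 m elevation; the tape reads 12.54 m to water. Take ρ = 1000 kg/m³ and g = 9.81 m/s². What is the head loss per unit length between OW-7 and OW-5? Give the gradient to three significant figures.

Pressure head at OW-5: ψ = P/(ρg) = 107×1000 / (1000 × 9.81) = 10.91 m.
Total head at OW-5: h = z + ψ = 149.33 + 10.91 = 160.24 m.
Total head at OW-7: h = 178.53 − 12.54 = 165.99 m.
Head difference: h(OW-5) − h(OW-7) = 160.24 − 165.99 = -5.75 m.
Hydraulic gradient: i = |Δh| / L = 5.75 / 1048.1 = 0.00549.

i ≈ 0.00549 m/m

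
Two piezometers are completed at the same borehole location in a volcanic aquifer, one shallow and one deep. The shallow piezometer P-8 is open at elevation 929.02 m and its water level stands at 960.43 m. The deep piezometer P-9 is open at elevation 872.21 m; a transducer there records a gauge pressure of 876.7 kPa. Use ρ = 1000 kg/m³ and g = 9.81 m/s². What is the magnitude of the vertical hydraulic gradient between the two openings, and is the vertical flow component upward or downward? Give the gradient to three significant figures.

Total head at P-8: h = 960.43 m (water level in the standpipe).
Pressure head at P-9: ψ = P/(ρg) = 876.7×1000 / (1000 × 9.81) = 89.37 m.
Total head at P-9: h = z + ψ = 872.21 + 89.37 = 961.58 m.
Δh = h(P-8) − h(P-9) = 960.43 − 961.58 = -1.15 m.
Vertical separation Δz = 929.02 − 872.21 = 56.81 m.
|i_v| = |Δh| / Δz = 1.15 / 56.81 = 0.0202.
Head is higher in the deep piezometer, so vertical flow is upward (discharge condition).

|i_v| ≈ 0.0202; vertical flow is upward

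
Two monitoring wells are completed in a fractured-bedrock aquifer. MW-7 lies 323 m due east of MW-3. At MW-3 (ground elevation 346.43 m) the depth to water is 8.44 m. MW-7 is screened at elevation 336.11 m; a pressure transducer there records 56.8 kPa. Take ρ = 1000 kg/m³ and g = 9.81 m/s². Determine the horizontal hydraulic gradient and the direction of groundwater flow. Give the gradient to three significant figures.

Total head at MW-3: h = 346.43 − 8.44 = 337.99 m.
Pressure head at MW-7: ψ = P/(ρg) = 56.8×1000 / (1000 × 9.81) = 5.79 m.
Total head at MW-7: h = z + ψ = 336.11 + 5.79 = 341.90 m.
Head difference: h(MW-3) − h(MW-7) = 337.99 − 341.90 = -3.91 m.
Hydraulic gradient: i = |Δh| / L = 3.91 / 323 = 0.0121.
Flow is from higher to lower head: from MW-7 toward MW-3, i.e. toward the west.

i ≈ 0.0121; groundwater flows toward the west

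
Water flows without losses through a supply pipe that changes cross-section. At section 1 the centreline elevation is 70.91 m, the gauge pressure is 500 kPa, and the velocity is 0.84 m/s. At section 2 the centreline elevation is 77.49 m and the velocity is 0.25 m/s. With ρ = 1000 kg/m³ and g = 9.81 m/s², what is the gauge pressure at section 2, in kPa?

Pressure head at 1: ψ₁ = P₁/(ρg) = 500×1000 / (1000 × 9.81) = 50.97 m.
Velocity heads: v₁²/2g = 0.84²/19.62 = 0.036 m; v₂²/2g = 0.25²/19.62 = 0.003 m.
Total head H = z₁ + ψ₁ + v₁²/2g = 70.91 + 50.97 + 0.036 = 121.92 m.
ψ₂ = H − z₂ − v₂²/2g = 121.92 − 77.49 − 0.003 = 44.43 m.
P₂ = ρgψ₂ = 1000 × 9.81 × 44.43 ≈ 436 kPa.

P₂ ≈ 436 kPa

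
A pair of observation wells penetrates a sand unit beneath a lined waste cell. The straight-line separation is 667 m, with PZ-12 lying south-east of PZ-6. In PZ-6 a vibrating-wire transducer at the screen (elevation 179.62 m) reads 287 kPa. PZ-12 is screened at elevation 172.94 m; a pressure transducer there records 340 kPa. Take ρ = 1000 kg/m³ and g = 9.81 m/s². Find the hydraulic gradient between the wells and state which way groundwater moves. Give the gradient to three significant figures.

i ≈ 0.00192; groundwater flows toward the south-east

Pressure head at PZ-6: ψ = P/(ρg) = 287×1000 / (1000 × 9.81) = 29.26 m.
Total head at PZ-6: h = z + ψ = 179.62 + 29.26 = 208.88 m.
Pressure head at PZ-12: ψ = P/(ρg) = 340×1000 / (1000 × 9.81) = 34.66 m.
Total head at PZ-12: h = z + ψ = 172.94 + 34.66 = 207.60 m.
Head difference: h(PZ-6) − h(PZ-12) = 208.88 − 207.60 = 1.28 m.
Hydraulic gradient: i = |Δh| / L = 1.28 / 667 = 0.00192.
Flow is from higher to lower head: from PZ-6 toward PZ-12, i.e. toward the south-east.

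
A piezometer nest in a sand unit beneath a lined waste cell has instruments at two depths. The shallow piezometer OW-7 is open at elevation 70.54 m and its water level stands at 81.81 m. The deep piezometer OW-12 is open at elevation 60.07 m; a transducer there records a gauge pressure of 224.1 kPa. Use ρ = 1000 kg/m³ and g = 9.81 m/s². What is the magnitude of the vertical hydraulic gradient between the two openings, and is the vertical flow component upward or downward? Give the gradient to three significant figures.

|i_v| ≈ 0.105; vertical flow is upward

Total head at OW-7: h = 81.81 m (water level in the standpipe).
Pressure head at OW-12: ψ = P/(ρg) = 224.1×1000 / (1000 × 9.81) = 22.84 m.
Total head at OW-12: h = z + ψ = 60.07 + 22.84 = 82.91 m.
Δh = h(OW-7) − h(OW-12) = 81.81 − 82.91 = -1.10 m.
Vertical separation Δz = 70.54 − 60.07 = 10.47 m.
|i_v| = |Δh| / Δz = 1.10 / 10.47 = 0.105.
Head is higher in the deep piezometer, so vertical flow is upward (discharge condition).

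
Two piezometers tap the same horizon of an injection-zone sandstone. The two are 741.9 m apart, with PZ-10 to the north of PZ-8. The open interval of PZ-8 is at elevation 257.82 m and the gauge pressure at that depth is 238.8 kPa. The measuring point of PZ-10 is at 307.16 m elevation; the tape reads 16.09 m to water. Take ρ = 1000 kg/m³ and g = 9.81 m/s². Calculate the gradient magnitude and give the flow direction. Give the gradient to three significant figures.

Pressure head at PZ-8: ψ = P/(ρg) = 238.8×1000 / (1000 × 9.81) = 24.34 m.
Total head at PZ-8: h = z + ψ = 257.82 + 24.34 = 282.16 m.
Total head at PZ-10: h = 307.16 − 16.09 = 291.07 m.
Head difference: h(PZ-8) − h(PZ-10) = 282.16 − 291.07 = -8.91 m.
Hydraulic gradient: i = |Δh| / L = 8.91 / 741.9 = 0.0120.
Flow is from higher to lower head: from PZ-10 toward PZ-8, i.e. toward the south.

i ≈ 0.0120; groundwater flows toward the south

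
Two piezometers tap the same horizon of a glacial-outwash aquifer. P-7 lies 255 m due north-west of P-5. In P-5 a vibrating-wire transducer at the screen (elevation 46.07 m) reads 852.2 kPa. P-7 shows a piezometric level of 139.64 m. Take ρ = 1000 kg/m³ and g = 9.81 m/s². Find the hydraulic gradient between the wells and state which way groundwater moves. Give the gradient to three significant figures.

Pressure head at P-5: ψ = P/(ρg) = 852.2×1000 / (1000 × 9.81) = 86.87 m.
Total head at P-5: h = z + ψ = 46.07 + 86.87 = 132.94 m.
Total head at P-7: h = 139.64 m (water level in the piezometer is the total head).
Head difference: h(P-5) − h(P-7) = 132.94 − 139.64 = -6.70 m.
Hydraulic gradient: i = |Δh| / L = 6.70 / 255 = 0.0263.
Flow is from higher to lower head: from P-7 toward P-5, i.e. toward the south-east.

i ≈ 0.0263; groundwater flows toward the south-east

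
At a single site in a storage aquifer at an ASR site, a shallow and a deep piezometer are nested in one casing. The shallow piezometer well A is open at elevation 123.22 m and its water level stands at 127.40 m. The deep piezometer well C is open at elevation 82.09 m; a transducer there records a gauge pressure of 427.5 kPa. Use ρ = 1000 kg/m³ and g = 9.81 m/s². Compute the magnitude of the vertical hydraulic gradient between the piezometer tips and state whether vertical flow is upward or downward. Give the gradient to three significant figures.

|i_v| ≈ 0.0421; vertical flow is downward

Total head at well A: h = 127.40 m (water level in the standpipe).
Pressure head at well C: ψ = P/(ρg) = 427.5×1000 / (1000 × 9.81) = 43.58 m.
Total head at well C: h = z + ψ = 82.09 + 43.58 = 125.67 m.
Δh = h(well A) − h(well C) = 127.40 − 125.67 = 1.73 m.
Vertical separation Δz = 123.22 − 82.09 = 41.13 m.
|i_v| = |Δh| / Δz = 1.73 / 41.13 = 0.0421.
Head is higher in the shallow piezometer, so vertical flow is downward (recharge condition).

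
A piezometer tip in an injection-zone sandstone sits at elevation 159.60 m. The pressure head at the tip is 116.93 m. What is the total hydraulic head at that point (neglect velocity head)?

h = z + ψ = 159.60 + 116.93 = 276.53 m.

h ≈ 276.53 m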